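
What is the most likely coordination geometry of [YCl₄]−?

tetrahedral

Ligand charges: each chloride is −1. With an overall charge of −1 the yttrium centre must be in the +3 oxidation state.
Y sits in group 3, so the d-electron count is 3 − 3 = 0.
Coordination number: 4.
A d⁰ ion has no crystal-field stabilisation preference between square planar and tetrahedral, so four ligands adopt the sterically favoured tetrahedral geometry.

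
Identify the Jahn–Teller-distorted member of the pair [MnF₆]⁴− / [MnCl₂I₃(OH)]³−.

[MnF₆]⁴−: Ligand charges: each fluoride is −1. With an overall charge of −4 the manganese centre must be in the +2 oxidation state. Manganese is a group-7 element; Mn(II) is therefore d⁵. Fluoride is a weak-field ligand for a first-row metal, so the complex is high-spin. The d⁵ configuration leaves the e_g set evenly filled (or empty) — no strong Jahn–Teller driving force.
[MnCl₂I₃(OH)]³−: Each chloride is −1; each iodide is −1; each hydroxide is −1; balancing the −3 overall charge requires Mn(III). Mn sits in group 7, so the d-electron count is 7 − 3 = 4. Chloride, hydroxide, and iodide are weak-field ligands for a first-row metal, so the complex is high-spin. The t₂g³e_g¹ (high-spin) configuration has an unevenly filled e_g set; the Jahn–Teller theorem predicts a tetragonal distortion (typically axial elongation) to lift the degeneracy.

[MnCl₂I₃(OH)]³−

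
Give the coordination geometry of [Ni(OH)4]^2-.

tetrahedral

Ligand charges: each hydroxide is −1. With an overall charge of −2 the nickel centre must be in the +2 oxidation state.
Ni sits in group 10, so the d-electron count is 10 − 2 = 8.
With 4 monodentate ligands the coordination number is 4.
Hydroxide is a weak-field ligand.
With weak-field ligands the CFSE gain from square planar is small, so a 3d d⁸ ion takes the sterically preferred tetrahedral geometry.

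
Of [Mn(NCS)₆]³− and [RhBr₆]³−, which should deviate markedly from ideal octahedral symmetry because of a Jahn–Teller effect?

[Mn(NCS)₆]³−: Summing ligand charges against the −3 overall charge gives an oxidation state of +3 for manganese. Group 7 minus oxidation state 3 gives a d⁴ configuration. Isothiocyanate is a weak-field ligand for a first-row metal, so the complex is high-spin. The t₂g³e_g¹ (high-spin) configuration has an unevenly filled e_g set; the Jahn–Teller theorem predicts a tetragonal distortion (typically axial elongation) to lift the degeneracy.
[RhBr₆]³−: Each bromide is −1; balancing the −3 overall charge requires Rh(III). Rhodium is a group-9 element; Rh(III) is therefore d⁶. A 4d ion has a large Δₒ and is invariably low-spin. The d⁶ configuration leaves the e_g set evenly filled (or empty) — no strong Jahn–Teller driving force.

[Mn(NCS)₆]³−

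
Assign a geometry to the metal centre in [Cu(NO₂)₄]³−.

Ligand charges: each nitro (N-bound nitrite) is −1. With an overall charge of −3 the copper centre must be in the +1 oxidation state.
Cu sits in group 11, so the d-electron count is 11 − 1 = 10.
Coordination number: 4.
A d¹⁰ ion has no crystal-field stabilisation preference between square planar and tetrahedral, so four ligands adopt the sterically favoured tetrahedral geometry.

tetrahedral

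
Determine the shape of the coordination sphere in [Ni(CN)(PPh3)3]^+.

Summing ligand charges against the +1 overall charge gives an oxidation state of +2 for nickel.
Ni sits in group 10, so the d-electron count is 10 − 2 = 8.
Coordination number: 4.
Cyanide and triphenylphosphine are strong-field ligands (high in the spectrochemical series).
A 3d d⁸ ion with strong-field ligands gains enough CFSE to favour square planar over tetrahedral.

square planar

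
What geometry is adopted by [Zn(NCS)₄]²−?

Each isothiocyanate is −1; balancing the −2 overall charge requires Zn(II).
Group 12 minus oxidation state 2 gives a d¹⁰ configuration.
With 4 monodentate ligands the coordination number is 4.
A d¹⁰ ion has no crystal-field stabilisation preference between square planar and tetrahedral, so four ligands adopt the sterically favoured tetrahedral geometry.

tetrahedral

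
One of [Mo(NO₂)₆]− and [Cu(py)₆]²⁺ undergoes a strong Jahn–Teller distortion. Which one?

[Mo(NO₂)₆]−: Each nitro (N-bound nitrite) is −1; balancing the −1 overall charge requires Mo(V). Mo sits in group 6, so the d-electron count is 6 − 5 = 1. The d¹ configuration leaves the e_g set evenly filled (or empty) — no strong Jahn–Teller driving force.
[Cu(py)₆]²⁺: Ligand charges: pyridine is neutral. With an overall charge of +2 the copper centre must be in the +2 oxidation state. Cu sits in group 11, so the d-electron count is 11 − 2 = 9. The t₂g⁶e_g³ configuration has an unevenly filled e_g set; the Jahn–Teller theorem predicts a tetragonal distortion (typically axial elongation) to lift the degeneracy.

[Cu(py)₆]²⁺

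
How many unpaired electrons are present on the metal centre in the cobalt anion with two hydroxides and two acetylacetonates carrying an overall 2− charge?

3 unpaired electrons

Each hydroxide is −1; each acetylacetonate is −1; balancing the −2 overall charge requires Co(II).
Group 9 minus oxidation state 2 gives a d⁷ configuration.
Counting donor atoms: 2×hydroxide (monodentate) → 2 donors; 2×acetylacetonate (bidentate) → 4 donors. Coordination number = 6.
The spin state decides the count: Acetylacetonate and hydroxide are weak-field ligands for a first-row metal, so the complex is high-spin.
An octahedral high-spin d⁷ ion is t₂g⁵e_g², giving 3 unpaired electrons.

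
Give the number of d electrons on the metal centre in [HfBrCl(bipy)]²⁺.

Summing ligand charges against the +2 overall charge gives an oxidation state of +4 for hafnium.
Hafnium is a group-4 element; Hf(IV) is therefore d⁰.

d0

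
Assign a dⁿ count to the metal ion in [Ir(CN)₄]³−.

Ligand charges: each cyanide is −1. With an overall charge of −3 the iridium centre must be in the +1 oxidation state.
Ir sits in group 9, so the d-electron count is 9 − 1 = 8.

d⁸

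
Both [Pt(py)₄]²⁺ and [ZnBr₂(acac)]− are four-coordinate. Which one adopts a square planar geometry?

For [Pt(py)₄]²⁺: Summing ligand charges against the +2 overall charge gives an oxidation state of +2 for platinum. Platinum is a group-10 element; Pt(II) is therefore d⁸. A 5d d⁸ ion has a large crystal-field splitting; square planar leaves the high-energy d_{x²−y²} orbital empty and maximises CFSE. → square planar.
For [ZnBr₂(acac)]−: Each bromide is −1; each acetylacetonate is −1; balancing the −1 overall charge requires Zn(II). Group 12 minus oxidation state 2 gives a d¹⁰ configuration. A d¹⁰ ion has no crystal-field stabilisation preference between square planar and tetrahedral, so four ligands adopt the sterically favoured tetrahedral geometry. → tetrahedral.

[Pt(py)₄]²⁺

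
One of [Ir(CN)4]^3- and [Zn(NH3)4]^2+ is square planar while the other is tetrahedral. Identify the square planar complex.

[Ir(CN)4]^3-

For [Ir(CN)4]^3-: Summing ligand charges against the −3 overall charge gives an oxidation state of +1 for iridium. Iridium is a group-9 element; Ir(I) is therefore d⁸. A 5d d⁸ ion has a large crystal-field splitting; square planar leaves the high-energy d_{x²−y²} orbital empty and maximises CFSE. → square planar.
For [Zn(NH3)4]^2+: Ammonia is neutral; balancing the +2 overall charge requires Zn(II). Zn sits in group 12, so the d-electron count is 12 − 2 = 10. A d¹⁰ ion has no crystal-field stabilisation preference between square planar and tetrahedral, so four ligands adopt the sterically favoured tetrahedral geometry. → tetrahedral.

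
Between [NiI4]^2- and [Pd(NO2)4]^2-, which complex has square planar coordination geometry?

For [NiI4]^2-: Each iodide is −1; balancing the −2 overall charge requires Ni(II). Group 10 minus oxidation state 2 gives a d⁸ configuration. Iodide is a weak-field ligand. With weak-field ligands the CFSE gain from square planar is small, so a 3d d⁸ ion takes the sterically preferred tetrahedral geometry. → tetrahedral.
For [Pd(NO2)4]^2-: Ligand charges: each nitro (N-bound nitrite) is −1. With an overall charge of −2 the palladium centre must be in the +2 oxidation state. Pd sits in group 10, so the d-electron count is 10 − 2 = 8. A 4d d⁸ ion has a large crystal-field splitting; square planar leaves the high-energy d_{x²−y²} orbital empty and maximises CFSE. → square planar.

[Pd(NO2)4]^2-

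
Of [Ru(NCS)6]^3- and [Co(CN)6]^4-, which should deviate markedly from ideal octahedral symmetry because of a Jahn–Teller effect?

[Co(CN)6]^4-

[Ru(NCS)6]^3-: Summing ligand charges against the −3 overall charge gives an oxidation state of +3 for ruthenium. Group 8 minus oxidation state 3 gives a d⁵ configuration. A 4d ion has a large Δₒ and is invariably low-spin. The d⁵ configuration leaves the e_g set evenly filled (or empty) — no strong Jahn–Teller driving force.
[Co(CN)6]^4-: Ligand charges: each cyanide is −1. With an overall charge of −4 the cobalt centre must be in the +2 oxidation state. Group 9 minus oxidation state 2 gives a d⁷ configuration. Cyanide is a strong-field ligand (high in the spectrochemical series) for a first-row metal, so the complex is low-spin. The t₂g⁶e_g¹ (low-spin) configuration has an unevenly filled e_g set; the Jahn–Teller theorem predicts a tetragonal distortion (typically axial elongation) to lift the degeneracy.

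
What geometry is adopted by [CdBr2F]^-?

Summing ligand charges against the −1 overall charge gives an oxidation state of +2 for cadmium.
Cd sits in group 12, so the d-electron count is 12 − 2 = 10.
With 3 monodentate ligands the coordination number is 3.
Three ligands around a d¹⁰ centre minimise repulsion in a trigonal-planar arrangement.

trigonal planar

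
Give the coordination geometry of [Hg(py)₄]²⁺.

tetrahedral

Pyridine is neutral; balancing the +2 overall charge requires Hg(II).
Group 12 minus oxidation state 2 gives a d¹⁰ configuration.
With 4 monodentate ligands the coordination number is 4.
A d¹⁰ ion has no crystal-field stabilisation preference between square planar and tetrahedral, so four ligands adopt the sterically favoured tetrahedral geometry.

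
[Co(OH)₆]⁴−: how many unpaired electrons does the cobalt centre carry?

Each hydroxide is −1; balancing the −4 overall charge requires Co(II).
Group 9 minus oxidation state 2 gives a d⁷ configuration.
The spin state decides the count: Hydroxide is a weak-field ligand for a first-row metal, so the complex is high-spin.
An octahedral high-spin d⁷ ion is t₂g⁵e_g², giving 3 unpaired electrons.

3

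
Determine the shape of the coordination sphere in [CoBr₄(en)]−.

Ligand charges: each bromide is −1; ethylenediamine is neutral. With an overall charge of −1 the cobalt centre must be in the +3 oxidation state.
Cobalt is a group-9 element; Co(III) is therefore d⁶.
Counting donor atoms: 4×bromide (monodentate) → 4 donors; 1×ethylenediamine (bidentate) → 2 donors. Coordination number = 6.
Six donors around a single metal centre give an octahedral coordination sphere.

octahedral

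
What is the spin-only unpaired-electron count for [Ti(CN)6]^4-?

2 unpaired electrons

Ligand charges: each cyanide is −1. With an overall charge of −4 the titanium centre must be in the +2 oxidation state.
Group 4 minus oxidation state 2 gives a d² configuration.
In an octahedral field the d² configuration is t₂g²e_g⁰ (only one arrangement possible), giving 2 unpaired electrons.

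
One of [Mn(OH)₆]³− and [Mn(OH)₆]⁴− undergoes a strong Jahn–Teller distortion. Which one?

[Mn(OH)₆]³−: Ligand charges: each hydroxide is −1. With an overall charge of −3 the manganese centre must be in the +3 oxidation state. Mn sits in group 7, so the d-electron count is 7 − 3 = 4. Hydroxide is a weak-field ligand for a first-row metal, so the complex is high-spin. The t₂g³e_g¹ (high-spin) configuration has an unevenly filled e_g set; the Jahn–Teller theorem predicts a tetragonal distortion (typically axial elongation) to lift the degeneracy.
[Mn(OH)₆]⁴−: Each hydroxide is −1; balancing the −4 overall charge requires Mn(II). Mn sits in group 7, so the d-electron count is 7 − 2 = 5. Hydroxide is a weak-field ligand for a first-row metal, so the complex is high-spin. The d⁵ configuration leaves the e_g set evenly filled (or empty) — no strong Jahn–Teller driving force.

[Mn(OH)₆]³−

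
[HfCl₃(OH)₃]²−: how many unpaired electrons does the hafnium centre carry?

Ligand charges: each chloride is −1; each hydroxide is −1. With an overall charge of −2 the hafnium centre must be in the +4 oxidation state.
Group 4 minus oxidation state 4 gives a d⁰ configuration.
In an octahedral field the d⁰ configuration is t₂g⁰e_g⁰, giving 0 unpaired electrons.

0 unpaired electrons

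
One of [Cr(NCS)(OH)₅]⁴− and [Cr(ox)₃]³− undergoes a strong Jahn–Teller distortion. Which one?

[Cr(NCS)(OH)₅]⁴−: Ligand charges: each isothiocyanate is −1; each hydroxide is −1. With an overall charge of −4 the chromium centre must be in the +2 oxidation state. Chromium is a group-6 element; Cr(II) is therefore d⁴. Hydroxide and isothiocyanate are weak-field ligands for a first-row metal, so the complex is high-spin. The t₂g³e_g¹ (high-spin) configuration has an unevenly filled e_g set; the Jahn–Teller theorem predicts a tetragonal distortion (typically axial elongation) to lift the degeneracy.
[Cr(ox)₃]³−: Ligand charges: each oxalate is −2. With an overall charge of −3 the chromium centre must be in the +3 oxidation state. Chromium is a group-6 element; Cr(III) is therefore d³. The d³ configuration leaves the e_g set evenly filled (or empty) — no strong Jahn–Teller driving force.

[Cr(NCS)(OH)₅]⁴−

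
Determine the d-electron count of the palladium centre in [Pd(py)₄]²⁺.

Summing ligand charges against the +2 overall charge gives an oxidation state of +2 for palladium.
Palladium is a group-10 element; Pd(II) is therefore d⁸.

d8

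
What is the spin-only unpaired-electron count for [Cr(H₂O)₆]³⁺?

Ligand charges: water is neutral. With an overall charge of +3 the chromium centre must be in the +3 oxidation state.
Group 6 minus oxidation state 3 gives a d³ configuration.
In an octahedral field the d³ configuration is t₂g³e_g⁰ (only one arrangement possible), giving 3 unpaired electrons.

3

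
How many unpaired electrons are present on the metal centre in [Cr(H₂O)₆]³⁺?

3

Water is neutral; balancing the +3 overall charge requires Cr(III).
Cr sits in group 6, so the d-electron count is 6 − 3 = 3.
In an octahedral field the d³ configuration is t₂g³e_g⁰ (only one arrangement possible), giving 3 unpaired electrons.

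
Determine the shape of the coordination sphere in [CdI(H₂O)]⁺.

Summing ligand charges against the +1 overall charge gives an oxidation state of +2 for cadmium.
Cadmium is a group-12 element; Cd(II) is therefore d¹⁰.
Coordination number: 2.
A d¹⁰ ion with only two ligands adopts a linear arrangement (sp hybridisation; no CFSE preference).

linear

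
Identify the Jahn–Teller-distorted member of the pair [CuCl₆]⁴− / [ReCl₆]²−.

[CuCl₆]⁴−

[CuCl₆]⁴−: Summing ligand charges against the −4 overall charge gives an oxidation state of +2 for copper. Copper is a group-11 element; Cu(II) is therefore d⁹. The t₂g⁶e_g³ configuration has an unevenly filled e_g set; the Jahn–Teller theorem predicts a tetragonal distortion (typically axial elongation) to lift the degeneracy.
[ReCl₆]²−: Ligand charges: each chloride is −1. With an overall charge of −2 the rhenium centre must be in the +4 oxidation state. Group 7 minus oxidation state 4 gives a d³ configuration. The d³ configuration leaves the e_g set evenly filled (or empty) — no strong Jahn–Teller driving force.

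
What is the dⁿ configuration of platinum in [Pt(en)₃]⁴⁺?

d⁶

Ethylenediamine is neutral; balancing the +4 overall charge requires Pt(IV).
Pt sits in group 10, so the d-electron count is 10 − 4 = 6.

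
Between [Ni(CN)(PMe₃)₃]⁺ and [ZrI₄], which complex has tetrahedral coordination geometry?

For [Ni(CN)(PMe₃)₃]⁺: Summing ligand charges against the +1 overall charge gives an oxidation state of +2 for nickel. Group 10 minus oxidation state 2 gives a d⁸ configuration. Cyanide and trimethylphosphine are strong-field ligands (high in the spectrochemical series). A 3d d⁸ ion with strong-field ligands gains enough CFSE to favour square planar over tetrahedral. → square planar.
For [ZrI₄]: Each iodide is −1; balancing the 0 overall charge requires Zr(IV). Zr sits in group 4, so the d-electron count is 4 − 4 = 0. A d⁰ ion has no crystal-field stabilisation preference between square planar and tetrahedral, so four ligands adopt the sterically favoured tetrahedral geometry. → tetrahedral.

[ZrI₄]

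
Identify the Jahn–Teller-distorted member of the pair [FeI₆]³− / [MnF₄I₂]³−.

[FeI₆]³−: Summing ligand charges against the −3 overall charge gives an oxidation state of +3 for iron. Group 8 minus oxidation state 3 gives a d⁵ configuration. Iodide is a weak-field ligand for a first-row metal, so the complex is high-spin. The d⁵ configuration leaves the e_g set evenly filled (or empty) — no strong Jahn–Teller driving force.
[MnF₄I₂]³−: Ligand charges: each fluoride is −1; each iodide is −1. With an overall charge of −3 the manganese centre must be in the +3 oxidation state. Mn sits in group 7, so the d-electron count is 7 − 3 = 4. Fluoride and iodide are weak-field ligands for a first-row metal, so the complex is high-spin. The t₂g³e_g¹ (high-spin) configuration has an unevenly filled e_g set; the Jahn–Teller theorem predicts a tetragonal distortion (typically axial elongation) to lift the degeneracy.

[MnF₄I₂]³−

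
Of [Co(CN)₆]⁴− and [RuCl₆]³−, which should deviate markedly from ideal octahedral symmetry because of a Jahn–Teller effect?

[Co(CN)₆]⁴−: Ligand charges: each cyanide is −1. With an overall charge of −4 the cobalt centre must be in the +2 oxidation state. Group 9 minus oxidation state 2 gives a d⁷ configuration. Cyanide is a strong-field ligand (high in the spectrochemical series) for a first-row metal, so the complex is low-spin. The t₂g⁶e_g¹ (low-spin) configuration has an unevenly filled e_g set; the Jahn–Teller theorem predicts a tetragonal distortion (typically axial elongation) to lift the degeneracy.
[RuCl₆]³−: Each chloride is −1; balancing the −3 overall charge requires Ru(III). Group 8 minus oxidation state 3 gives a d⁵ configuration. A 4d ion has a large Δₒ and is invariably low-spin. The d⁵ configuration leaves the e_g set evenly filled (or empty) — no strong Jahn–Teller driving force.

[Co(CN)₆]⁴−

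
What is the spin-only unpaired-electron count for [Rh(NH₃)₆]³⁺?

Summing ligand charges against the +3 overall charge gives an oxidation state of +3 for rhodium.
Rh sits in group 9, so the d-electron count is 9 − 3 = 6.
The spin state decides the count: a 4d ion has a large Δₒ and is invariably low-spin.
An octahedral low-spin d⁶ ion is t₂g⁶e_g⁰, giving 0 unpaired electrons.

0 unpaired electrons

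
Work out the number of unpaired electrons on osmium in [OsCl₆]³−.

Ligand charges: each chloride is −1. With an overall charge of −3 the osmium centre must be in the +3 oxidation state.
Group 8 minus oxidation state 3 gives a d⁵ configuration.
The spin state decides the count: a 5d ion has a large Δₒ and is invariably low-spin.
An octahedral low-spin d⁵ ion is t₂g⁵e_g⁰, giving 1 unpaired electron.

1 unpaired electron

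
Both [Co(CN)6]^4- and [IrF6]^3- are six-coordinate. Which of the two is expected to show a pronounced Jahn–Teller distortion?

[Co(CN)6]^4-

[Co(CN)6]^4-: Summing ligand charges against the −4 overall charge gives an oxidation state of +2 for cobalt. Cobalt is a group-9 element; Co(II) is therefore d⁷. Cyanide is a strong-field ligand (high in the spectrochemical series) for a first-row metal, so the complex is low-spin. The t₂g⁶e_g¹ (low-spin) configuration has an unevenly filled e_g set; the Jahn–Teller theorem predicts a tetragonal distortion (typically axial elongation) to lift the degeneracy.
[IrF6]^3-: Each fluoride is −1; balancing the −3 overall charge requires Ir(III). Group 9 minus oxidation state 3 gives a d⁶ configuration. A 5d ion has a large Δₒ and is invariably low-spin. The d⁶ configuration leaves the e_g set evenly filled (or empty) — no strong Jahn–Teller driving force.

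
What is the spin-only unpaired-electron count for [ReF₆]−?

2

Each fluoride is −1; balancing the −1 overall charge requires Re(V).
Rhenium is a group-7 element; Re(V) is therefore d².
In an octahedral field the d² configuration is t₂g²e_g⁰ (only one arrangement possible), giving 2 unpaired electrons.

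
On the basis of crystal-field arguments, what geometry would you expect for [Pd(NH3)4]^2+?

Ammonia is neutral; balancing the +2 overall charge requires Pd(II).
Group 10 minus oxidation state 2 gives a d⁸ configuration.
Coordination number: 4.
A 4d d⁸ ion has a large crystal-field splitting; square planar leaves the high-energy d_{x²−y²} orbital empty and maximises CFSE.

square planar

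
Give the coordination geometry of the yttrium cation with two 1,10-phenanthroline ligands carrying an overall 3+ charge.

Ligand charges: 1,10-phenanthroline is neutral. With an overall charge of +3 the yttrium centre must be in the +3 oxidation state.
Group 3 minus oxidation state 3 gives a d⁰ configuration.
Counting donor atoms: 2×1,10-phenanthroline (bidentate) → 4 donors. Coordination number = 4.
A d⁰ ion has no crystal-field stabilisation preference between square planar and tetrahedral, so four ligands adopt the sterically favoured tetrahedral geometry.

tetrahedral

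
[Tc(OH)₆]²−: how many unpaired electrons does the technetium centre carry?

Each hydroxide is −1; balancing the −2 overall charge requires Tc(IV).
Group 7 minus oxidation state 4 gives a d³ configuration.
In an octahedral field the d³ configuration is t₂g³e_g⁰ (only one arrangement possible), giving 3 unpaired electrons.

3 unpaired electrons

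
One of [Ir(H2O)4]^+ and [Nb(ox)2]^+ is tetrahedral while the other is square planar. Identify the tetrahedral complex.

[Nb(ox)2]^+

For [Ir(H2O)4]^+: Water is neutral; balancing the +1 overall charge requires Ir(I). Group 9 minus oxidation state 1 gives a d⁸ configuration. A 5d d⁸ ion has a large crystal-field splitting; square planar leaves the high-energy d_{x²−y²} orbital empty and maximises CFSE. → square planar.
For [Nb(ox)2]^+: Each oxalate is −2; balancing the +1 overall charge requires Nb(V). Nb sits in group 5, so the d-electron count is 5 − 5 = 0. A d⁰ ion has no crystal-field stabilisation preference between square planar and tetrahedral, so four ligands adopt the sterically favoured tetrahedral geometry. → tetrahedral.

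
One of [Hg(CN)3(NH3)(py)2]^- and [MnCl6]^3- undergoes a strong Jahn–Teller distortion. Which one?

[MnCl6]^3-

[Hg(CN)3(NH3)(py)2]^-: Each cyanide is −1; ammonia is neutral; pyridine is neutral; balancing the −1 overall charge requires Hg(II). Group 12 minus oxidation state 2 gives a d¹⁰ configuration. The d¹⁰ configuration leaves the e_g set evenly filled (or empty) — no strong Jahn–Teller driving force.
[MnCl6]^3-: Ligand charges: each chloride is −1. With an overall charge of −3 the manganese centre must be in the +3 oxidation state. Mn sits in group 7, so the d-electron count is 7 − 3 = 4. Chloride is a weak-field ligand for a first-row metal, so the complex is high-spin. The t₂g³e_g¹ (high-spin) configuration has an unevenly filled e_g set; the Jahn–Teller theorem predicts a tetragonal distortion (typically axial elongation) to lift the degeneracy.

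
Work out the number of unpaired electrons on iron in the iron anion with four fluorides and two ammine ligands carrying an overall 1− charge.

5

Summing ligand charges against the −1 overall charge gives an oxidation state of +3 for iron.
Iron is a group-8 element; Fe(III) is therefore d⁵.
The spin state decides the count: Fluoride is a weak-field ligand for a first-row metal, so the complex is high-spin.
An octahedral high-spin d⁵ ion is t₂g³e_g², giving 5 unpaired electrons.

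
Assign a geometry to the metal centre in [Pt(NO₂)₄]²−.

Summing ligand charges against the −2 overall charge gives an oxidation state of +2 for platinum.
Group 10 minus oxidation state 2 gives a d⁸ configuration.
Coordination number: 4.
A 5d d⁸ ion has a large crystal-field splitting; square planar leaves the high-energy d_{x²−y²} orbital empty and maximises CFSE.

square planar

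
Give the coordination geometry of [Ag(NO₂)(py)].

Ligand charges: each nitro (N-bound nitrite) is −1; pyridine is neutral. With an overall charge of 0 the silver centre must be in the +1 oxidation state.
Ag sits in group 11, so the d-electron count is 11 − 1 = 10.
Coordination number: 2.
A d¹⁰ ion with only two ligands adopts a linear arrangement (sp hybridisation; no CFSE preference).

linear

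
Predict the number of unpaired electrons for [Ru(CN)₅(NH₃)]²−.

1

Ligand charges: each cyanide is −1; ammonia is neutral. With an overall charge of −2 the ruthenium centre must be in the +3 oxidation state.
Ru sits in group 8, so the d-electron count is 8 − 3 = 5.
The spin state decides the count: a 4d ion has a large Δₒ and is invariably low-spin.
An octahedral low-spin d⁵ ion is t₂g⁵e_g⁰, giving 1 unpaired electron.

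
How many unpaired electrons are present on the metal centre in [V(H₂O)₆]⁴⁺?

1

Water is neutral; balancing the +4 overall charge requires V(IV).
V sits in group 5, so the d-electron count is 5 − 4 = 1.
In an octahedral field the d¹ configuration is t₂g¹e_g⁰ (only one arrangement possible), giving 1 unpaired electron.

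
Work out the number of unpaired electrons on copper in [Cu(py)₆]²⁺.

Ligand charges: pyridine is neutral. With an overall charge of +2 the copper centre must be in the +2 oxidation state.
Group 11 minus oxidation state 2 gives a d⁹ configuration.
In an octahedral field the d⁹ configuration is t₂g⁶e_g³ (only one arrangement possible), giving 1 unpaired electron.

1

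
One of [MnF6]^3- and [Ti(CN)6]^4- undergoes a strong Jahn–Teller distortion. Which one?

[MnF6]^3-: Ligand charges: each fluoride is −1. With an overall charge of −3 the manganese centre must be in the +3 oxidation state. Manganese is a group-7 element; Mn(III) is therefore d⁴. Fluoride is a weak-field ligand for a first-row metal, so the complex is high-spin. The t₂g³e_g¹ (high-spin) configuration has an unevenly filled e_g set; the Jahn–Teller theorem predicts a tetragonal distortion (typically axial elongation) to lift the degeneracy.
[Ti(CN)6]^4-: Each cyanide is −1; balancing the −4 overall charge requires Ti(II). Group 4 minus oxidation state 2 gives a d² configuration. The d² configuration leaves the e_g set evenly filled (or empty) — no strong Jahn–Teller driving force.

[MnF6]^3-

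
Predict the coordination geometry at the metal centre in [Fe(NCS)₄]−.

Each isothiocyanate is −1; balancing the −1 overall charge requires Fe(III).
Fe sits in group 8, so the d-electron count is 8 − 3 = 5.
With 4 monodentate ligands the coordination number is 4.
Isothiocyanate is a weak-field ligand.
A high-spin d⁵ ion has zero CFSE in either geometry, so four ligands adopt the sterically favoured tetrahedral geometry.

tetrahedral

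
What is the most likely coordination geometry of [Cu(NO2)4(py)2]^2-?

octahedral

Each nitro (N-bound nitrite) is −1; pyridine is neutral; balancing the −2 overall charge requires Cu(II).
Copper is a group-11 element; Cu(II) is therefore d⁹.
Coordination number: 6.
Six donors around a single metal centre give an octahedral coordination sphere.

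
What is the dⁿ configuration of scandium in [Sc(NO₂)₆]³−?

Summing ligand charges against the −3 overall charge gives an oxidation state of +3 for scandium.
Scandium is a group-3 element; Sc(III) is therefore d⁰.

d⁰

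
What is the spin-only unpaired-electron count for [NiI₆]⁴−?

Each iodide is −1; balancing the −4 overall charge requires Ni(II).
Group 10 minus oxidation state 2 gives a d⁸ configuration.
In an octahedral field the d⁸ configuration is t₂g⁶e_g² (only one arrangement possible), giving 2 unpaired electrons.

2 unpaired electrons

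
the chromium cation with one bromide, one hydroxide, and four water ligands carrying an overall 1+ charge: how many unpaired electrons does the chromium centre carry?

Each bromide is −1; each hydroxide is −1; water is neutral; balancing the +1 overall charge requires Cr(III).
Cr sits in group 6, so the d-electron count is 6 − 3 = 3.
In an octahedral field the d³ configuration is t₂g³e_g⁰ (only one arrangement possible), giving 3 unpaired electrons.

3 unpaired electrons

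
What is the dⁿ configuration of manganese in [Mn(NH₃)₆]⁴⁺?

Ligand charges: ammonia is neutral. With an overall charge of +4 the manganese centre must be in the +4 oxidation state.
Manganese is a group-7 element; Mn(IV) is therefore d³.

d3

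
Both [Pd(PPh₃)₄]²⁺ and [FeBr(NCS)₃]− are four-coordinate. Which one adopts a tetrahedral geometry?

For [Pd(PPh₃)₄]²⁺: Ligand charges: triphenylphosphine is neutral. With an overall charge of +2 the palladium centre must be in the +2 oxidation state. Pd sits in group 10, so the d-electron count is 10 − 2 = 8. A 4d d⁸ ion has a large crystal-field splitting; square planar leaves the high-energy d_{x²−y²} orbital empty and maximises CFSE. → square planar.
For [FeBr(NCS)₃]−: Ligand charges: each bromide is −1; each isothiocyanate is −1. With an overall charge of −1 the iron centre must be in the +3 oxidation state. Group 8 minus oxidation state 3 gives a d⁵ configuration. A high-spin d⁵ ion has zero CFSE in either geometry, so four ligands adopt the sterically favoured tetrahedral geometry. → tetrahedral.

[FeBr(NCS)₃]−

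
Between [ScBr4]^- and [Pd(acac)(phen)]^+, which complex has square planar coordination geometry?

For [ScBr4]^-: Ligand charges: each bromide is −1. With an overall charge of −1 the scandium centre must be in the +3 oxidation state. Group 3 minus oxidation state 3 gives a d⁰ configuration. A d⁰ ion has no crystal-field stabilisation preference between square planar and tetrahedral, so four ligands adopt the sterically favoured tetrahedral geometry. → tetrahedral.
For [Pd(acac)(phen)]^+: Ligand charges: each acetylacetonate is −1; 1,10-phenanthroline is neutral. With an overall charge of +1 the palladium centre must be in the +2 oxidation state. Group 10 minus oxidation state 2 gives a d⁸ configuration. A 4d d⁸ ion has a large crystal-field splitting; square planar leaves the high-energy d_{x²−y²} orbital empty and maximises CFSE. → square planar.

[Pd(acac)(phen)]^+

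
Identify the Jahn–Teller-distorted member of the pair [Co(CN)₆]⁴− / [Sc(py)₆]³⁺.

[Co(CN)₆]⁴−: Ligand charges: each cyanide is −1. With an overall charge of −4 the cobalt centre must be in the +2 oxidation state. Group 9 minus oxidation state 2 gives a d⁷ configuration. Cyanide is a strong-field ligand (high in the spectrochemical series) for a first-row metal, so the complex is low-spin. The t₂g⁶e_g¹ (low-spin) configuration has an unevenly filled e_g set; the Jahn–Teller theorem predicts a tetragonal distortion (typically axial elongation) to lift the degeneracy.
[Sc(py)₆]³⁺: Pyridine is neutral; balancing the +3 overall charge requires Sc(III). Scandium is a group-3 element; Sc(III) is therefore d⁰. The d⁰ configuration leaves the e_g set evenly filled (or empty) — no strong Jahn–Teller driving force.

[Co(CN)₆]⁴−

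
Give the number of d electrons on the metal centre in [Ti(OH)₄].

d0

Each hydroxide is −1; balancing the 0 overall charge requires Ti(IV).
Group 4 minus oxidation state 4 gives a d⁰ configuration.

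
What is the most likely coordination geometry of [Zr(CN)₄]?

tetrahedral

Each cyanide is −1; balancing the 0 overall charge requires Zr(IV).
Zirconium is a group-4 element; Zr(IV) is therefore d⁰.
With 4 monodentate ligands the coordination number is 4.
A d⁰ ion has no crystal-field stabilisation preference between square planar and tetrahedral, so four ligands adopt the sterically favoured tetrahedral geometry.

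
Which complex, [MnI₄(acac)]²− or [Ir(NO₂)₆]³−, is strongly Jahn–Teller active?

[MnI₄(acac)]²−

[MnI₄(acac)]²−: Each iodide is −1; each acetylacetonate is −1; balancing the −2 overall charge requires Mn(III). Group 7 minus oxidation state 3 gives a d⁴ configuration. Acetylacetonate and iodide are weak-field ligands for a first-row metal, so the complex is high-spin. The t₂g³e_g¹ (high-spin) configuration has an unevenly filled e_g set; the Jahn–Teller theorem predicts a tetragonal distortion (typically axial elongation) to lift the degeneracy.
[Ir(NO₂)₆]³−: Summing ligand charges against the −3 overall charge gives an oxidation state of +3 for iridium. Ir sits in group 9, so the d-electron count is 9 − 3 = 6. A 5d ion has a large Δₒ and is invariably low-spin. The d⁶ configuration leaves the e_g set evenly filled (or empty) — no strong Jahn–Teller driving force.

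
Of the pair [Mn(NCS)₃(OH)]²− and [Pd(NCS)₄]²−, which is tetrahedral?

For [Mn(NCS)₃(OH)]²−: Summing ligand charges against the −2 overall charge gives an oxidation state of +2 for manganese. Mn sits in group 7, so the d-electron count is 7 − 2 = 5. A high-spin d⁵ ion has zero CFSE in either geometry, so four ligands adopt the sterically favoured tetrahedral geometry. → tetrahedral.
For [Pd(NCS)₄]²−: Summing ligand charges against the −2 overall charge gives an oxidation state of +2 for palladium. Group 10 minus oxidation state 2 gives a d⁸ configuration. A 4d d⁸ ion has a large crystal-field splitting; square planar leaves the high-energy d_{x²−y²} orbital empty and maximises CFSE. → square planar.

[Mn(NCS)₃(OH)]²−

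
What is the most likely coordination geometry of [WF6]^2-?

Summing ligand charges against the −2 overall charge gives an oxidation state of +4 for tungsten.
W sits in group 6, so the d-electron count is 6 − 4 = 2.
With 6 monodentate ligands the coordination number is 6.
Six donors around a single metal centre give an octahedral coordination sphere.

octahedral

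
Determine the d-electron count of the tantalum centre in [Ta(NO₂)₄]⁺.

d⁰

Summing ligand charges against the +1 overall charge gives an oxidation state of +5 for tantalum.
Ta sits in group 5, so the d-electron count is 5 − 5 = 0.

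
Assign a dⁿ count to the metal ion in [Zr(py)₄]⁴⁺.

d0

Ligand charges: pyridine is neutral. With an overall charge of +4 the zirconium centre must be in the +4 oxidation state.
Zr sits in group 4, so the d-electron count is 4 − 4 = 0.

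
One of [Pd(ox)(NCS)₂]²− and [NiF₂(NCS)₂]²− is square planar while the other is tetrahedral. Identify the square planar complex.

For [Pd(ox)(NCS)₂]²−: Each oxalate is −2; each isothiocyanate is −1; balancing the −2 overall charge requires Pd(II). Group 10 minus oxidation state 2 gives a d⁸ configuration. A 4d d⁸ ion has a large crystal-field splitting; square planar leaves the high-energy d_{x²−y²} orbital empty and maximises CFSE. → square planar.
For [NiF₂(NCS)₂]²−: Summing ligand charges against the −2 overall charge gives an oxidation state of +2 for nickel. Ni sits in group 10, so the d-electron count is 10 − 2 = 8. Fluoride and isothiocyanate are weak-field ligands. With weak-field ligands the CFSE gain from square planar is small, so a 3d d⁸ ion takes the sterically preferred tetrahedral geometry. → tetrahedral.

[Pd(ox)(NCS)₂]²−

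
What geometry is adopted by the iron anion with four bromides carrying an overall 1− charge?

Summing ligand charges against the −1 overall charge gives an oxidation state of +3 for iron.
Group 8 minus oxidation state 3 gives a d⁵ configuration.
Coordination number: 4.
Bromide is a weak-field ligand.
A high-spin d⁵ ion has zero CFSE in either geometry, so four ligands adopt the sterically favoured tetrahedral geometry.

tetrahedral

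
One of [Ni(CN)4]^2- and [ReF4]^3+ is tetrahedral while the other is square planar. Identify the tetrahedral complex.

For [Ni(CN)4]^2-: Each cyanide is −1; balancing the −2 overall charge requires Ni(II). Nickel is a group-10 element; Ni(II) is therefore d⁸. Cyanide is a strong-field ligand (high in the spectrochemical series). A 3d d⁸ ion with strong-field ligands gains enough CFSE to favour square planar over tetrahedral. → square planar.
For [ReF4]^3+: Ligand charges: each fluoride is −1. With an overall charge of +3 the rhenium centre must be in the +7 oxidation state. Group 7 minus oxidation state 7 gives a d⁰ configuration. A d⁰ ion has no crystal-field stabilisation preference between square planar and tetrahedral, so four ligands adopt the sterically favoured tetrahedral geometry. → tetrahedral.

[ReF4]^3+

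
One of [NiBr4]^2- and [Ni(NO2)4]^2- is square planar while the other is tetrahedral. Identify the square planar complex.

For [NiBr4]^2-: Each bromide is −1; balancing the −2 overall charge requires Ni(II). Ni sits in group 10, so the d-electron count is 10 − 2 = 8. Bromide is a weak-field ligand. With weak-field ligands the CFSE gain from square planar is small, so a 3d d⁸ ion takes the sterically preferred tetrahedral geometry. → tetrahedral.
For [Ni(NO2)4]^2-: Ligand charges: each nitro (N-bound nitrite) is −1. With an overall charge of −2 the nickel centre must be in the +2 oxidation state. Nickel is a group-10 element; Ni(II) is therefore d⁸. Nitro (N-bound nitrite) is a strong-field ligand (high in the spectrochemical series). A 3d d⁸ ion with strong-field ligands gains enough CFSE to favour square planar over tetrahedral. → square planar.

[Ni(NO2)4]^2-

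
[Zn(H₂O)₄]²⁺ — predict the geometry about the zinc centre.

tetrahedral

Summing ligand charges against the +2 overall charge gives an oxidation state of +2 for zinc.
Group 12 minus oxidation state 2 gives a d¹⁰ configuration.
Coordination number: 4.
A d¹⁰ ion has no crystal-field stabilisation preference between square planar and tetrahedral, so four ligands adopt the sterically favoured tetrahedral geometry.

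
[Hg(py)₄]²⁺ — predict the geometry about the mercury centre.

Summing ligand charges against the +2 overall charge gives an oxidation state of +2 for mercury.
Group 12 minus oxidation state 2 gives a d¹⁰ configuration.
With 4 monodentate ligands the coordination number is 4.
A d¹⁰ ion has no crystal-field stabilisation preference between square planar and tetrahedral, so four ligands adopt the sterically favoured tetrahedral geometry.

tetrahedral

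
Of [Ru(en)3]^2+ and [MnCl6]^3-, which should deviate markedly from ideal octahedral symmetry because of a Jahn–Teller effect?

[MnCl6]^3-

[Ru(en)3]^2+: Summing ligand charges against the +2 overall charge gives an oxidation state of +2 for ruthenium. Ru sits in group 8, so the d-electron count is 8 − 2 = 6. A 4d ion has a large Δₒ and is invariably low-spin. The d⁶ configuration leaves the e_g set evenly filled (or empty) — no strong Jahn–Teller driving force.
[MnCl6]^3-: Ligand charges: each chloride is −1. With an overall charge of −3 the manganese centre must be in the +3 oxidation state. Group 7 minus oxidation state 3 gives a d⁴ configuration. Chloride is a weak-field ligand for a first-row metal, so the complex is high-spin. The t₂g³e_g¹ (high-spin) configuration has an unevenly filled e_g set; the Jahn–Teller theorem predicts a tetragonal distortion (typically axial elongation) to lift the degeneracy.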